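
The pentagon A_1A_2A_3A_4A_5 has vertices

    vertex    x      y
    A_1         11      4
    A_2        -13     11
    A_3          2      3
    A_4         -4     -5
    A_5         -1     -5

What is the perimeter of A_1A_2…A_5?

70

|A_1A_2| = √((-24)² + (7)²) = √625 = 25
|A_2A_3| = √((15)² + (-8)²) = √289 = 17
|A_3A_4| = √((-6)² + (-8)²) = √100 = 10
|A_4A_5| = √((3)² + (0)²) = √9 = 3
|A_5A_1| = √((12)² + (9)²) = √225 = 15
Perimeter = 25 + 17 + 10 + 3 + 15 = 70.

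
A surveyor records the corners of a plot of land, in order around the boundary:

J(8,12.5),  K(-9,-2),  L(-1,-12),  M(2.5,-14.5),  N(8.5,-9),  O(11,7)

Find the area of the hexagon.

Apply the shoelace (surveyor's) formula: 2A = Σ (x_i·y_{i+1} − x_{i+1}·y_i), indices taken mod 6.
Σ = (96.5) + (106) + (44.5) + (100.75) + (158.5) + (81.5) = 587.75
Area = |Σ|/2 = 293.875.

293.875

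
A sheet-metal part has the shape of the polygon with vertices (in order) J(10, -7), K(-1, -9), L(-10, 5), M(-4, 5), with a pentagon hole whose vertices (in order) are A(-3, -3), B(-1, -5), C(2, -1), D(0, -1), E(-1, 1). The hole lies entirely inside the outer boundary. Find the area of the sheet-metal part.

Outer boundary:
Apply Gauss's area formula: 2A = Σ (x_i·y_{i+1} − x_{i+1}·y_i), indices taken mod 4.
Cross-terms: -97, -95, -30, -22  ⇒  Σ = -244
Area = |Σ|/2 = 122.
Hole:
Cross-terms: 12, 11, -2, -1, 6  ⇒  Σ = 26
Area = |Σ|/2 = 13.
Net area = 122 − 13 = 109.

109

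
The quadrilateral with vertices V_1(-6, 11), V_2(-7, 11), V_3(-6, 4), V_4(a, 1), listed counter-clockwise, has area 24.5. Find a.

0

Write out the shoelace sum; only the two edges meeting at V_4 involve a:
2·Area = [((-6)·1 − a·4) + (a·11 − (-6)·1)] + 49
       = 7·a + 49 = 49
⇒ a = 0.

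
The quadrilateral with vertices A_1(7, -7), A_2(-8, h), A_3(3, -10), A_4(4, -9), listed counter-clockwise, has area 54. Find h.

Write out the shoelace sum; only the two edges meeting at A_2 involve h:
2·Area = [(7·h − (-8)·(-7)) + ((-8)·(-10) − 3·h)] + 48
       = 4·h + 72 = 108
⇒ h = 9.

9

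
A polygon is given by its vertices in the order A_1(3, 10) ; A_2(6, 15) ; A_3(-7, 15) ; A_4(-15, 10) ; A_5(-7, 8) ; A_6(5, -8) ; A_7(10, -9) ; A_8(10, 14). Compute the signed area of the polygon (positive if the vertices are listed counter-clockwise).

Apply the shoelace (surveyor's) formula: 2A = Σ (x_i·y_{i+1} − x_{i+1}·y_i), indices taken mod 8.
Σ = (-15) + (195) + (155) + (-50) + (16) + (35) + (230) + (58) = 624
Signed area = Σ/2 = 312 (positive ⇒ counter-clockwise traversal).

312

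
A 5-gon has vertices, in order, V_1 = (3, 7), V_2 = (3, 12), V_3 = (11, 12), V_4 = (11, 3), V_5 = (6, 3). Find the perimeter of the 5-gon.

|V_1V_2| = √((0)² + (5)²) = √25 = 5
|V_2V_3| = √((8)² + (0)²) = √64 = 8
|V_3V_4| = √((0)² + (-9)²) = √81 = 9
|V_4V_5| = √((-5)² + (0)²) = √25 = 5
|V_5V_1| = √((-3)² + (4)²) = √25 = 5
Perimeter = 5 + 8 + 9 + 5 + 5 = 32.

32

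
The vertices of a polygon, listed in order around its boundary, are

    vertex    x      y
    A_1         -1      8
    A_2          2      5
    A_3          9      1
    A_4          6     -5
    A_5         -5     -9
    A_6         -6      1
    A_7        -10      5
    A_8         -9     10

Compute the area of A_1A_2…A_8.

195

Apply Gauss's area formula: 2A = Σ (x_i·y_{i+1} − x_{i+1}·y_i), indices taken mod 8.
Σ = (-21) + (-43) + (-51) + (-79) + (-59) + (-20) + (-55) + (-62) = -390
Area = |Σ|/2 = 195.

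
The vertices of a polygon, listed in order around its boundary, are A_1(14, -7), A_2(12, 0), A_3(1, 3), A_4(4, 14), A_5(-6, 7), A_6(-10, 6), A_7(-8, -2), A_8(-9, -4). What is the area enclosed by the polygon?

A_1→A_2: (14)(0) − (12)(-7) = 84
A_2→A_3: (12)(3) − (1)(0) = 36
A_3→A_4: (1)(14) − (4)(3) = 2
A_4→A_5: (4)(7) − (-6)(14) = 112
A_5→A_6: (-6)(6) − (-10)(7) = 34
A_6→A_7: (-10)(-2) − (-8)(6) = 68
A_7→A_8: (-8)(-4) − (-9)(-2) = 14
A_8→A_1: (-9)(-7) − (14)(-4) = 119
Σ = 469
Area = |Σ|/2 = 234.5.

234.5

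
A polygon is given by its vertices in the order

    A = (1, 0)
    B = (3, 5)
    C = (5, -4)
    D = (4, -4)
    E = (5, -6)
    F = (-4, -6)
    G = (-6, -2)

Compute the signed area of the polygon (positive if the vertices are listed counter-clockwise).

Σ = (5) + (-37) + (-4) + (-4) + (-54) + (-28) + (2) = -120
Signed area = Σ/2 = -60 (negative ⇒ clockwise traversal).

-60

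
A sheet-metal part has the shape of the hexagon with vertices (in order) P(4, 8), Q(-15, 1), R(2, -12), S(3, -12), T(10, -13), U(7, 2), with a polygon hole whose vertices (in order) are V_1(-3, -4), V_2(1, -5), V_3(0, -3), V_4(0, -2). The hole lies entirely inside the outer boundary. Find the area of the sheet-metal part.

Outer boundary:
P→Q: (4)(1) − (-15)(8) = 124
Q→R: (-15)(-12) − (2)(1) = 178
R→S: (2)(-12) − (3)(-12) = 12
S→T: (3)(-13) − (10)(-12) = 81
T→U: (10)(2) − (7)(-13) = 111
U→P: (7)(8) − (4)(2) = 48
Σ = 554
Area = |Σ|/2 = 277.
Hole:
V_1→V_2: (-3)(-5) − (1)(-4) = 19
V_2→V_3: (1)(-3) − (0)(-5) = -3
V_3→V_4: (0)(-2) − (0)(-3) = 0
V_4→V_1: (0)(-4) − (-3)(-2) = -6
Σ = 10
Area = |Σ|/2 = 5.
Net area = 277 − 5 = 272.

272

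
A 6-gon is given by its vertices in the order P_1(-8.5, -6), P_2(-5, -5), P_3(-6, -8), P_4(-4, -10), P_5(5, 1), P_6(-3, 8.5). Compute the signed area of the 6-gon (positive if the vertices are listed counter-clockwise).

116.125

Apply Gauss's area formula: 2A = Σ (x_i·y_{i+1} − x_{i+1}·y_i), indices taken mod 6.
P_1→P_2: (-8.5)(-5) − (-5)(-6) = 12.5
P_2→P_3: (-5)(-8) − (-6)(-5) = 10
P_3→P_4: (-6)(-10) − (-4)(-8) = 28
P_4→P_5: (-4)(1) − (5)(-10) = 46
P_5→P_6: (5)(8.5) − (-3)(1) = 45.5
P_6→P_1: (-3)(-6) − (-8.5)(8.5) = 90.25
Σ = 232.25
Signed area = Σ/2 = 116.125 (positive ⇒ counter-clockwise traversal).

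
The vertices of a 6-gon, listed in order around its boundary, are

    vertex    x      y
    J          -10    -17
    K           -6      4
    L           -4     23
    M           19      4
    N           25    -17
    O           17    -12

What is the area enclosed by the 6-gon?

780

Σ = (-142) + (-122) + (-453) + (-423) + (-11) + (-409) = -1560
Area = |Σ|/2 = 780.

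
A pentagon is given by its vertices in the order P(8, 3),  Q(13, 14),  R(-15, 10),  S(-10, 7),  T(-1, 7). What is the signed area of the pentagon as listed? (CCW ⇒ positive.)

Apply Gauss's area formula: 2A = Σ (x_i·y_{i+1} − x_{i+1}·y_i), indices taken mod 5.
Σ = (73) + (340) + (-5) + (-63) + (-59) = 286
Signed area = Σ/2 = 143 (positive ⇒ counter-clockwise traversal).

143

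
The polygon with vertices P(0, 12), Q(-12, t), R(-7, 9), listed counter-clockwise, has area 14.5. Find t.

11

The doubled signed area Σ (x_i y_{i+1} − x_{i+1} y_i) is linear in t.
With t=0 it equals -48; the coefficient of t is 7 (from the two edges through Q).
So 7·t + -48 = 2·14.5 = 29 ⇒ t = 11.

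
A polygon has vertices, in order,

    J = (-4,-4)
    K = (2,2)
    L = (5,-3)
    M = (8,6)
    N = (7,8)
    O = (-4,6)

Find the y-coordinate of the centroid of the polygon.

Apply the shoelace (surveyor's) formula. First the cross-terms c_i = x_i·y_{i+1} − x_{i+1}·y_i:
  0, -16, 54, 22, 74, 40  ⇒  2A = 174, A = 87.
Then Σ (y_i + y_{i+1})·c_i = 1602, so ȳ = 1602 / (6·87) = 89/29.

89/29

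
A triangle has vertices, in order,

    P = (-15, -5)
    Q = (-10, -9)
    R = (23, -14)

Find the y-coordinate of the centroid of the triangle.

-28/3

Apply the shoelace (surveyor's) formula. First the cross-terms c_i = x_i·y_{i+1} − x_{i+1}·y_i:
  85, 347, -325  ⇒  2A = 107, A = 53.5.
Then Σ (y_i + y_{i+1})·c_i = -2996, so ȳ = -2996 / (6·53.5) = -28/3.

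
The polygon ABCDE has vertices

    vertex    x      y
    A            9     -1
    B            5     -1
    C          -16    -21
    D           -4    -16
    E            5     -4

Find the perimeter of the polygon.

66

|AB| = √((-4)² + (0)²) = √16 = 4
|BC| = √((-21)² + (-20)²) = √841 = 29
|CD| = √((12)² + (5)²) = √169 = 13
|DE| = √((9)² + (12)²) = √225 = 15
|EA| = √((4)² + (3)²) = √25 = 5
Perimeter = 4 + 29 + 13 + 15 + 5 = 66.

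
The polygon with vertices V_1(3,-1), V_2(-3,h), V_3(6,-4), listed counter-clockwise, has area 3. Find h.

3

The doubled signed area Σ (x_i y_{i+1} − x_{i+1} y_i) is linear in h.
With h=0 it equals 15; the coefficient of h is -3 (from the two edges through V_2).
So -3·h + 15 = 2·3 = 6 ⇒ h = 3.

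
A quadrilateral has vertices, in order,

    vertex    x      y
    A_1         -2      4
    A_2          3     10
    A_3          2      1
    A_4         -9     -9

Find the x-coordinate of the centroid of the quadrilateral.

Apply Gauss's area formula. First the cross-terms c_i = x_i·y_{i+1} − x_{i+1}·y_i:
  -32, -17, -9, -54  ⇒  2A = -112, A = -56.
Then Σ (x_i + x_{i+1})·c_i = 540, so x̄ = 540 / (6·(-56)) = -45/28.

-45/28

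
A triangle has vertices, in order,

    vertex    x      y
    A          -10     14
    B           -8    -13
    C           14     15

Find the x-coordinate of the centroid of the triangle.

-4/3

Apply the shoelace (surveyor's) formula. First the cross-terms c_i = x_i·y_{i+1} − x_{i+1}·y_i:
  242, 62, 346  ⇒  2A = 650, A = 325.
Then Σ (x_i + x_{i+1})·c_i = -2600, so x̄ = -2600 / (6·325) = -4/3.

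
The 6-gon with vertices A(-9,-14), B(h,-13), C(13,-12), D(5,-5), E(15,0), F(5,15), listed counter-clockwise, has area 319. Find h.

-4

Write out the shoelace sum; only the two edges meeting at B involve h:
2·Area = [((-9)·(-13) − h·(-14)) + (h·(-12) − 13·(-13))] + 360
       = 2·h + 646 = 638
⇒ h = -4.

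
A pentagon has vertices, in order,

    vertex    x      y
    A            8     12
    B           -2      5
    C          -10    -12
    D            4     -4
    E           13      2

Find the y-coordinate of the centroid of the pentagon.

Apply Gauss's area formula. First the cross-terms c_i = x_i·y_{i+1} − x_{i+1}·y_i:
  64, 74, 88, 60, 140  ⇒  2A = 426, A = 213.
Then Σ (y_i + y_{i+1})·c_i = 1002, so ȳ = 1002 / (6·213) = 167/213.

167/213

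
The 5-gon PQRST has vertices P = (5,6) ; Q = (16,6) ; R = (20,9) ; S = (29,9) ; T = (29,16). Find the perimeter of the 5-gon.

58

|PQ| = √((11)² + (0)²) = √121 = 11
|QR| = √((4)² + (3)²) = √25 = 5
|RS| = √((9)² + (0)²) = √81 = 9
|ST| = √((0)² + (7)²) = √49 = 7
|TP| = √((-24)² + (-10)²) = √676 = 26
Perimeter = 11 + 5 + 9 + 7 + 26 = 58.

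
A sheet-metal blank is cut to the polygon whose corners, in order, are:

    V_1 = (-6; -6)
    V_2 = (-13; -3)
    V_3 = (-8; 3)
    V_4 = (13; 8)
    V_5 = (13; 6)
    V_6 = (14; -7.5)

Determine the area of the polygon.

Cross-terms: -60, -63, -103, -26, -181.5, -129  ⇒  Σ = -562.5
Area = |Σ|/2 = 281.25.

281.25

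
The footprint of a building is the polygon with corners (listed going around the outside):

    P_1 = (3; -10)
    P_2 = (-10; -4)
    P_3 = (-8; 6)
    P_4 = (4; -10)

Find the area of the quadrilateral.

Apply Gauss's area formula: 2A = Σ (x_i·y_{i+1} − x_{i+1}·y_i), indices taken mod 4.
Σ = (-112) + (-92) + (56) + (-10) = -158
Area = |Σ|/2 = 79.

79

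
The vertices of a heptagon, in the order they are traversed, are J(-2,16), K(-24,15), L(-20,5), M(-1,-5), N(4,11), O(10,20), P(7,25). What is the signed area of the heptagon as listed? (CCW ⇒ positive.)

Apply the shoelace formula: 2A = Σ (x_i·y_{i+1} − x_{i+1}·y_i), indices taken mod 7.
Σ = (354) + (180) + (105) + (9) + (-30) + (110) + (162) = 890
Signed area = Σ/2 = 445 (positive ⇒ counter-clockwise traversal).

445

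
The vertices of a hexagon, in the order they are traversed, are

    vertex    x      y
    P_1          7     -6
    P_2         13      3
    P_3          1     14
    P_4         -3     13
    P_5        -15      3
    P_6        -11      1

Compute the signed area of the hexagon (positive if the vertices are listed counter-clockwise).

Σ = (99) + (179) + (55) + (186) + (18) + (59) = 596
Signed area = Σ/2 = 298 (positive ⇒ counter-clockwise traversal).

298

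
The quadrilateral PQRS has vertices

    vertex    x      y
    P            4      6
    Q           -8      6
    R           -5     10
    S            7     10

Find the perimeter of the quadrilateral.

|PQ| = √((-12)² + (0)²) = √144 = 12
|QR| = √((3)² + (4)²) = √25 = 5
|RS| = √((12)² + (0)²) = √144 = 12
|SP| = √((-3)² + (-4)²) = √25 = 5
Perimeter = 12 + 5 + 12 + 5 = 34.

34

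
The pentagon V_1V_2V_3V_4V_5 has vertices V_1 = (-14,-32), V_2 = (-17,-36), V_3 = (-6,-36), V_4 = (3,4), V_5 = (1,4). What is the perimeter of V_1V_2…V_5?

98

|V_1V_2| = √((-3)² + (-4)²) = √25 = 5
|V_2V_3| = √((11)² + (0)²) = √121 = 11
|V_3V_4| = √((9)² + (40)²) = √1681 = 41
|V_4V_5| = √((-2)² + (0)²) = √4 = 2
|V_5V_1| = √((-15)² + (-36)²) = √1521 = 39
Perimeter = 5 + 11 + 41 + 2 + 39 = 98.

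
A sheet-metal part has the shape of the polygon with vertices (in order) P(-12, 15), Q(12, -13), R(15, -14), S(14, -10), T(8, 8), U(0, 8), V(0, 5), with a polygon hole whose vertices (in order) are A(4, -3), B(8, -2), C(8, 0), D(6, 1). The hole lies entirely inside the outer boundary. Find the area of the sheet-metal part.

Outer boundary:
Apply the surveyor's formula: 2A = Σ (x_i·y_{i+1} − x_{i+1}·y_i), indices taken mod 7.
Σ = (-24) + (27) + (46) + (192) + (64) + (0) + (60) = 365
Area = |Σ|/2 = 182.5.
Hole:
Apply the surveyor's formula: 2A = Σ (x_i·y_{i+1} − x_{i+1}·y_i), indices taken mod 4.
A→B: (4)(-2) − (8)(-3) = 16
B→C: (8)(0) − (8)(-2) = 16
C→D: (8)(1) − (6)(0) = 8
D→A: (6)(-3) − (4)(1) = -22
Σ = 18
Area = |Σ|/2 = 9.
Net area = 182.5 − 9 = 173.5.

173.5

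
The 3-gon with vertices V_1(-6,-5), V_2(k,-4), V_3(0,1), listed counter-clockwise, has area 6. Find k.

Write out the shoelace sum; only the two edges meeting at V_2 involve k:
2·Area = [((-6)·(-4) − k·(-5)) + (k·1 − 0·(-4))] + 6
       = 6·k + 30 = 12
⇒ k = -3.

-3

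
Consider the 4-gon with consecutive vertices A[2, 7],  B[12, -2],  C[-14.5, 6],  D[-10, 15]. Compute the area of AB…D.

151.25

Apply the shoelace formula: 2A = Σ (x_i·y_{i+1} − x_{i+1}·y_i), indices taken mod 4.
Σ = (-88) + (43) + (-157.5) + (-100) = -302.5
Area = |Σ|/2 = 151.25.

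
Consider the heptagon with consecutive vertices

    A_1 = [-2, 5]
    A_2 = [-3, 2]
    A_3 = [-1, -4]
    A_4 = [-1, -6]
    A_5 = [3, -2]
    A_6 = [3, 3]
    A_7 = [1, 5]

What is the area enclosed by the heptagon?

44.5

Σ = (11) + (14) + (2) + (20) + (15) + (12) + (15) = 89
Area = |Σ|/2 = 44.5.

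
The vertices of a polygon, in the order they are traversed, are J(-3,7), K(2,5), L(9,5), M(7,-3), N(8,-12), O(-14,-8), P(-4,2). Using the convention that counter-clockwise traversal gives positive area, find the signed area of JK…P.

-250

Apply Gauss's area formula: 2A = Σ (x_i·y_{i+1} − x_{i+1}·y_i), indices taken mod 7.
Σ = (-29) + (-35) + (-62) + (-60) + (-232) + (-60) + (-22) = -500
Signed area = Σ/2 = -250 (negative ⇒ clockwise traversal).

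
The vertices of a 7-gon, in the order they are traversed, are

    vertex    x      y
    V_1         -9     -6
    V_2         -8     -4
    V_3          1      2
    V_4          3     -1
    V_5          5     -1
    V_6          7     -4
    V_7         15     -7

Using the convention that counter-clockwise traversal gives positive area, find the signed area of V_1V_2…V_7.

Apply the shoelace (surveyor's) formula: 2A = Σ (x_i·y_{i+1} − x_{i+1}·y_i), indices taken mod 7.
Cross-terms: -12, -12, -7, 2, -13, 11, -153  ⇒  Σ = -184
Signed area = Σ/2 = -92 (negative ⇒ clockwise traversal).

-92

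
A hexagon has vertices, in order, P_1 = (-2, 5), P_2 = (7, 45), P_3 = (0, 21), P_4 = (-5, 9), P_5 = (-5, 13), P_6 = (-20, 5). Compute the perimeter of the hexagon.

118

|P_1P_2| = √((9)² + (40)²) = √1681 = 41
|P_2P_3| = √((-7)² + (-24)²) = √625 = 25
|P_3P_4| = √((-5)² + (-12)²) = √169 = 13
|P_4P_5| = √((0)² + (4)²) = √16 = 4
|P_5P_6| = √((-15)² + (-8)²) = √289 = 17
|P_6P_1| = √((18)² + (0)²) = √324 = 18
Perimeter = 41 + 25 + 13 + 4 + 17 + 18 = 118.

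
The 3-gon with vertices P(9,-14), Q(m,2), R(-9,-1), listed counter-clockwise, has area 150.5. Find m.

10

Write out the shoelace sum; only the two edges meeting at Q involve m:
2·Area = [(9·2 − m·(-14)) + (m·(-1) − (-9)·2)] + 135
       = 13·m + 171 = 301
⇒ m = 10.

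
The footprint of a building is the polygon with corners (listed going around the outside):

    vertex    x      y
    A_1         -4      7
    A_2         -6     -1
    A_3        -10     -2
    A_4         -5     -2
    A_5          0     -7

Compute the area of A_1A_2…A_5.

Σ = (46) + (2) + (10) + (35) + (-28) = 65
Area = |Σ|/2 = 32.5.

32.5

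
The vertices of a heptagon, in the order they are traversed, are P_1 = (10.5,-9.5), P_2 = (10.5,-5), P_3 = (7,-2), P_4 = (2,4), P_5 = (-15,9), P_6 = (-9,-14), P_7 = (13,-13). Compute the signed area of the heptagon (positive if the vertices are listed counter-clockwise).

Cross-terms: 47.25, 14, 32, 78, 291, 299, 13  ⇒  Σ = 774.25
Signed area = Σ/2 = 387.125 (positive ⇒ counter-clockwise traversal).

387.125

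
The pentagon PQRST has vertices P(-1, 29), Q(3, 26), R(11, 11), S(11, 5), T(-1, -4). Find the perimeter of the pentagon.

|PQ| = √((4)² + (-3)²) = √25 = 5
|QR| = √((8)² + (-15)²) = √289 = 17
|RS| = √((0)² + (-6)²) = √36 = 6
|ST| = √((-12)² + (-9)²) = √225 = 15
|TP| = √((0)² + (33)²) = √1089 = 33
Perimeter = 5 + 17 + 6 + 15 + 33 = 76.

76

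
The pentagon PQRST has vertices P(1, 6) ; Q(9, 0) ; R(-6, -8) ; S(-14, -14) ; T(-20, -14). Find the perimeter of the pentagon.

72

|PQ| = √((8)² + (-6)²) = √100 = 10
|QR| = √((-15)² + (-8)²) = √289 = 17
|RS| = √((-8)² + (-6)²) = √100 = 10
|ST| = √((-6)² + (0)²) = √36 = 6
|TP| = √((21)² + (20)²) = √841 = 29
Perimeter = 10 + 17 + 10 + 6 + 29 = 72.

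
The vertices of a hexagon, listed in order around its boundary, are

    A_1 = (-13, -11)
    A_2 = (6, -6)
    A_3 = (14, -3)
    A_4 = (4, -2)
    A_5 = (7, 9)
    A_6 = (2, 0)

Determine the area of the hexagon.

102

Σ = (144) + (66) + (-16) + (50) + (-18) + (-22) = 204
Area = |Σ|/2 = 102.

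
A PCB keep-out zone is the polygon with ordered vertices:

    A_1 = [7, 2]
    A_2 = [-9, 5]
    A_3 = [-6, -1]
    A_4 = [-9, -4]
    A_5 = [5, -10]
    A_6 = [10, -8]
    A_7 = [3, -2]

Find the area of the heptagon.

Apply the shoelace (surveyor's) formula: 2A = Σ (x_i·y_{i+1} − x_{i+1}·y_i), indices taken mod 7.
Σ = (53) + (39) + (15) + (110) + (60) + (4) + (20) = 301
Area = |Σ|/2 = 150.5.

150.5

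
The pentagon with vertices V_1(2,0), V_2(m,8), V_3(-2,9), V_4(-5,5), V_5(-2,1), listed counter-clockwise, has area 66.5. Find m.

Write out the shoelace sum; only the two edges meeting at V_2 involve m:
2·Area = [(2·8 − m·0) + (m·9 − (-2)·8)] + 38
       = 9·m + 70 = 133
⇒ m = 7.

7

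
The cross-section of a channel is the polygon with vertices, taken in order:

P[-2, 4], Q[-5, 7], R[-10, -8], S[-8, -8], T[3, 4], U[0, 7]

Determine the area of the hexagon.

79.5

Apply the shoelace formula: 2A = Σ (x_i·y_{i+1} − x_{i+1}·y_i), indices taken mod 6.
Σ = (6) + (110) + (16) + (-8) + (21) + (14) = 159
Area = |Σ|/2 = 79.5.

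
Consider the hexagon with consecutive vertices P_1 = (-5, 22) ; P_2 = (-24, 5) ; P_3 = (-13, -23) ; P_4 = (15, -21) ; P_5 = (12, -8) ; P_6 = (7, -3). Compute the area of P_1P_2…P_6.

Apply the shoelace formula: 2A = Σ (x_i·y_{i+1} − x_{i+1}·y_i), indices taken mod 6.
Cross-terms: 503, 617, 618, 132, 20, 139  ⇒  Σ = 2029
Area = |Σ|/2 = 1014.5.

1014.5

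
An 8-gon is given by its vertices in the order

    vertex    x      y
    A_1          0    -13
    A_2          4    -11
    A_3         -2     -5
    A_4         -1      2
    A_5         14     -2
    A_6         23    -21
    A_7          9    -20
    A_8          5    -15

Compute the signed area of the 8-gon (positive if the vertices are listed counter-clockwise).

-322

Apply the surveyor's formula: 2A = Σ (x_i·y_{i+1} − x_{i+1}·y_i), indices taken mod 8.
Σ = (52) + (-42) + (-9) + (-26) + (-248) + (-271) + (-35) + (-65) = -644
Signed area = Σ/2 = -322 (negative ⇒ clockwise traversal).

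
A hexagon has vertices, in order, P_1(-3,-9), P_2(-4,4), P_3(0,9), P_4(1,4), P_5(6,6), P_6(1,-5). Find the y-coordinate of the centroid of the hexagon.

25/57

Apply the surveyor's formula. First the cross-terms c_i = x_i·y_{i+1} − x_{i+1}·y_i:
  -48, -36, -9, -18, -36, -24  ⇒  2A = -171, A = -85.5.
Then Σ (y_i + y_{i+1})·c_i = -225, so ȳ = -225 / (6·(-85.5)) = 25/57.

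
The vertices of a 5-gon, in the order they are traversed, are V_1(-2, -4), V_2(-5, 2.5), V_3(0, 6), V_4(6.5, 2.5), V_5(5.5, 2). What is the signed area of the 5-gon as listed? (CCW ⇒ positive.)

Apply the shoelace formula: 2A = Σ (x_i·y_{i+1} − x_{i+1}·y_i), indices taken mod 5.
V_1→V_2: (-2)(2.5) − (-5)(-4) = -25
V_2→V_3: (-5)(6) − (0)(2.5) = -30
V_3→V_4: (0)(2.5) − (6.5)(6) = -39
V_4→V_5: (6.5)(2) − (5.5)(2.5) = -0.75
V_5→V_1: (5.5)(-4) − (-2)(2) = -18
Σ = -112.75
Signed area = Σ/2 = -56.375 (negative ⇒ clockwise traversal).

-56.375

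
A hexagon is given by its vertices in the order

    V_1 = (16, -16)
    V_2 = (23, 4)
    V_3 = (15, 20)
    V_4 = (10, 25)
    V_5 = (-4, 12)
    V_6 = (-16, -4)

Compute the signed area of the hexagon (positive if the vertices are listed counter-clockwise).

877.5

Apply Gauss's area formula: 2A = Σ (x_i·y_{i+1} − x_{i+1}·y_i), indices taken mod 6.
Σ = (432) + (400) + (175) + (220) + (208) + (320) = 1755
Signed area = Σ/2 = 877.5 (positive ⇒ counter-clockwise traversal).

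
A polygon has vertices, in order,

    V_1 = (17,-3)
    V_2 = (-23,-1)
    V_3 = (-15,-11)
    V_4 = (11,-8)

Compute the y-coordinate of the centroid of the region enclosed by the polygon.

-514/93

Apply the shoelace (surveyor's) formula. First the cross-terms c_i = x_i·y_{i+1} − x_{i+1}·y_i:
  -86, 238, 241, 103  ⇒  2A = 496, A = 248.
Then Σ (y_i + y_{i+1})·c_i = -8224, so ȳ = -8224 / (6·248) = -514/93.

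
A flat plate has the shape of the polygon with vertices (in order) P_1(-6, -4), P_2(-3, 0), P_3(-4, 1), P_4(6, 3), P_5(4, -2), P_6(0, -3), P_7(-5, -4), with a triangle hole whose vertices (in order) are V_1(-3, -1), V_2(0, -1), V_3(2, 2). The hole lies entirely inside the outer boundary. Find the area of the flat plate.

39.5

Outer boundary:
Apply the shoelace (surveyor's) formula: 2A = Σ (x_i·y_{i+1} − x_{i+1}·y_i), indices taken mod 7.
Σ = (-12) + (-3) + (-18) + (-24) + (-12) + (-15) + (-4) = -88
Area = |Σ|/2 = 44.
Hole:
V_1→V_2: (-3)(-1) − (0)(-1) = 3
V_2→V_3: (0)(2) − (2)(-1) = 2
V_3→V_1: (2)(-1) − (-3)(2) = 4
Σ = 9
Area = |Σ|/2 = 4.5.
Net area = 44 − 4.5 = 39.5.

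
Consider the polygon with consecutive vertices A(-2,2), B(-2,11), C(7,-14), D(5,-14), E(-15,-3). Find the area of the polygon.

178

Apply the shoelace formula: 2A = Σ (x_i·y_{i+1} − x_{i+1}·y_i), indices taken mod 5.
Σ = (-18) + (-49) + (-28) + (-225) + (-36) = -356
Area = |Σ|/2 = 178.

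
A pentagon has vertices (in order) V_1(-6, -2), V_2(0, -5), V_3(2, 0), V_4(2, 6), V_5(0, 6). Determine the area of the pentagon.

50

Apply the shoelace (surveyor's) formula: 2A = Σ (x_i·y_{i+1} − x_{i+1}·y_i), indices taken mod 5.
Cross-terms: 30, 10, 12, 12, 36  ⇒  Σ = 100
Area = |Σ|/2 = 50.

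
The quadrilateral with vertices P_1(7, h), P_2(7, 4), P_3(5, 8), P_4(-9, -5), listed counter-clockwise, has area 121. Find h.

-6

Write out the shoelace sum; only the two edges meeting at P_1 involve h:
2·Area = [((-9)·h − 7·(-5)) + (7·4 − 7·h)] + 83
       = -16·h + 146 = 242
⇒ h = -6.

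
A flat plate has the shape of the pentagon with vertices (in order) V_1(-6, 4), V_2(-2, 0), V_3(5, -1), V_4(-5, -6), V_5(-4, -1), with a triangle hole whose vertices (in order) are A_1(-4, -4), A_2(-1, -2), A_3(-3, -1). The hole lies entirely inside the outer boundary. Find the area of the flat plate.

29.5

Outer boundary:
Cross-terms: 8, 2, -35, -19, -22  ⇒  Σ = -66
Area = |Σ|/2 = 33.
Hole:
Apply Gauss's area formula: 2A = Σ (x_i·y_{i+1} − x_{i+1}·y_i), indices taken mod 3.
A_1→A_2: (-4)(-2) − (-1)(-4) = 4
A_2→A_3: (-1)(-1) − (-3)(-2) = -5
A_3→A_1: (-3)(-4) − (-4)(-1) = 8
Σ = 7
Area = |Σ|/2 = 3.5.
Net area = 33 − 3.5 = 29.5.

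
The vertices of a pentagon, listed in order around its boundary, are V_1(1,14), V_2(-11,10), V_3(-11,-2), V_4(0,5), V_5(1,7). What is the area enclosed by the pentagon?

Cross-terms: 164, 132, -55, -5, 7  ⇒  Σ = 243
Area = |Σ|/2 = 121.5.

121.5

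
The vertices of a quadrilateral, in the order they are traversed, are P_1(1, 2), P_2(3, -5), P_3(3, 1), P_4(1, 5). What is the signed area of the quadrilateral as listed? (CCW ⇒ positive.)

Apply Gauss's area formula: 2A = Σ (x_i·y_{i+1} − x_{i+1}·y_i), indices taken mod 4.
P_1→P_2: (1)(-5) − (3)(2) = -11
P_2→P_3: (3)(1) − (3)(-5) = 18
P_3→P_4: (3)(5) − (1)(1) = 14
P_4→P_1: (1)(2) − (1)(5) = -3
Σ = 18
Signed area = Σ/2 = 9 (positive ⇒ counter-clockwise traversal).

9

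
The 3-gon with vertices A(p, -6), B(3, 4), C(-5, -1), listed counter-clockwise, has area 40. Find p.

The doubled signed area Σ (x_i y_{i+1} − x_{i+1} y_i) is linear in p.
With p=0 it equals 65; the coefficient of p is 5 (from the two edges through A).
So 5·p + 65 = 2·40 = 80 ⇒ p = 3.

3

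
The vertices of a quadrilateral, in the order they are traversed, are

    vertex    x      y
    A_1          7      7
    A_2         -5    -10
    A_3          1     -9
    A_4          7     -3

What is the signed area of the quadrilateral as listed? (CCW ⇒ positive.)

75

Apply Gauss's area formula: 2A = Σ (x_i·y_{i+1} − x_{i+1}·y_i), indices taken mod 4.
A_1→A_2: (7)(-10) − (-5)(7) = -35
A_2→A_3: (-5)(-9) − (1)(-10) = 55
A_3→A_4: (1)(-3) − (7)(-9) = 60
A_4→A_1: (7)(7) − (7)(-3) = 70
Σ = 150
Signed area = Σ/2 = 75 (positive ⇒ counter-clockwise traversal).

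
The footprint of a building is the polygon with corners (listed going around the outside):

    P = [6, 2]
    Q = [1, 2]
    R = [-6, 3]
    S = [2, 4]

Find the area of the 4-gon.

12.5

Apply the surveyor's formula: 2A = Σ (x_i·y_{i+1} − x_{i+1}·y_i), indices taken mod 4.
Σ = (10) + (15) + (-30) + (-20) = -25
Area = |Σ|/2 = 12.5.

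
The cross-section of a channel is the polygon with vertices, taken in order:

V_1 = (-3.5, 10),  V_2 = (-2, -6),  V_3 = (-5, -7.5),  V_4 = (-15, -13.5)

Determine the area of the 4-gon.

108.125

Σ = (41) + (-15) + (-45) + (-197.25) = -216.25
Area = |Σ|/2 = 108.125.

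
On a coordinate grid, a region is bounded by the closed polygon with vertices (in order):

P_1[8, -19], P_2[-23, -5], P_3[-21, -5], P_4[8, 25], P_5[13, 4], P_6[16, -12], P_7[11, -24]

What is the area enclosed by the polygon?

867

Σ = (-477) + (10) + (-485) + (-293) + (-220) + (-252) + (-17) = -1734
Area = |Σ|/2 = 867.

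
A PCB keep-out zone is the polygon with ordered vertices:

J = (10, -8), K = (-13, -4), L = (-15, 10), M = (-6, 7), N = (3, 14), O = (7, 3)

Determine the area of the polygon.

329.5

Σ = (-144) + (-190) + (-45) + (-105) + (-89) + (-86) = -659
Area = |Σ|/2 = 329.5.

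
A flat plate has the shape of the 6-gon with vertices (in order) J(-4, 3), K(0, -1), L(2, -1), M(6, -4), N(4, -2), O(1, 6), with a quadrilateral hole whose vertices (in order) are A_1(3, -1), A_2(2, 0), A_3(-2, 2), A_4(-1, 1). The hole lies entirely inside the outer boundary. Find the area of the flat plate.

28.5

Outer boundary:
Cross-terms: 4, 2, -2, 4, 26, 27  ⇒  Σ = 61
Area = |Σ|/2 = 30.5.
Hole:
Apply Gauss's area formula: 2A = Σ (x_i·y_{i+1} − x_{i+1}·y_i), indices taken mod 4.
Σ = (2) + (4) + (0) + (-2) = 4
Area = |Σ|/2 = 2.
Net area = 30.5 − 2 = 28.5.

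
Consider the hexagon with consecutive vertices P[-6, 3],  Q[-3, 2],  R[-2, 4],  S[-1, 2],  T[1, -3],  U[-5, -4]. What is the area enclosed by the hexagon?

34

Apply the shoelace (surveyor's) formula: 2A = Σ (x_i·y_{i+1} − x_{i+1}·y_i), indices taken mod 6.
Σ = (-3) + (-8) + (0) + (1) + (-19) + (-39) = -68
Area = |Σ|/2 = 34.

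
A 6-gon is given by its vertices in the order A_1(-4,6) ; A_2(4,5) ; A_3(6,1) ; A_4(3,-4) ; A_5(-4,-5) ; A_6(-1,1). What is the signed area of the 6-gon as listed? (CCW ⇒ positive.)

-69.5

Apply the shoelace formula: 2A = Σ (x_i·y_{i+1} − x_{i+1}·y_i), indices taken mod 6.
Σ = (-44) + (-26) + (-27) + (-31) + (-9) + (-2) = -139
Signed area = Σ/2 = -69.5 (negative ⇒ clockwise traversal).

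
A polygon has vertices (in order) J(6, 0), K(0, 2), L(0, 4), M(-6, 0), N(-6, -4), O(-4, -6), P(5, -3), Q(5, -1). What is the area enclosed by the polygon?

Apply Gauss's area formula: 2A = Σ (x_i·y_{i+1} − x_{i+1}·y_i), indices taken mod 8.
Σ = (12) + (0) + (24) + (24) + (20) + (42) + (10) + (6) = 138
Area = |Σ|/2 = 69.

69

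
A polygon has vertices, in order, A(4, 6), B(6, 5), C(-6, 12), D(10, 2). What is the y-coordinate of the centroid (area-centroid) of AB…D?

Apply the shoelace (surveyor's) formula. First the cross-terms c_i = x_i·y_{i+1} − x_{i+1}·y_i:
  -16, 102, -132, 52  ⇒  2A = 6, A = 3.
Then Σ (y_i + y_{i+1})·c_i = 126, so ȳ = 126 / (6·3) = 7.

7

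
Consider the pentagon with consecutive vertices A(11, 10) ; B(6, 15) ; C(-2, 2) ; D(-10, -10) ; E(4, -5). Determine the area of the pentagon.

Apply the shoelace formula: 2A = Σ (x_i·y_{i+1} − x_{i+1}·y_i), indices taken mod 5.
A→B: (11)(15) − (6)(10) = 105
B→C: (6)(2) − (-2)(15) = 42
C→D: (-2)(-10) − (-10)(2) = 40
D→E: (-10)(-5) − (4)(-10) = 90
E→A: (4)(10) − (11)(-5) = 95
Σ = 372
Area = |Σ|/2 = 186.

186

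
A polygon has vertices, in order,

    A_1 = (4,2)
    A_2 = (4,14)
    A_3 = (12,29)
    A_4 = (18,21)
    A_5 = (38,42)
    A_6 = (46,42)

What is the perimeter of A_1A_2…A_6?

134

|A_1A_2| = √((0)² + (12)²) = √144 = 12
|A_2A_3| = √((8)² + (15)²) = √289 = 17
|A_3A_4| = √((6)² + (-8)²) = √100 = 10
|A_4A_5| = √((20)² + (21)²) = √841 = 29
|A_5A_6| = √((8)² + (0)²) = √64 = 8
|A_6A_1| = √((-42)² + (-40)²) = √3364 = 58
Perimeter = 12 + 17 + 10 + 29 + 8 + 58 = 134.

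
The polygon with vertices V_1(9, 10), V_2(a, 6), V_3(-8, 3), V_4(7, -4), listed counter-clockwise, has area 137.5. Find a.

-8

Write out the shoelace sum; only the two edges meeting at V_2 involve a:
2·Area = [(9·6 − a·10) + (a·3 − (-8)·6)] + 117
       = -7·a + 219 = 275
⇒ a = -8.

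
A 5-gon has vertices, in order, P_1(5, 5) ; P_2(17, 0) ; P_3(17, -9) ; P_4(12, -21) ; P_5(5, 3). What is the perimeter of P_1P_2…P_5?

62

|P_1P_2| = √((12)² + (-5)²) = √169 = 13
|P_2P_3| = √((0)² + (-9)²) = √81 = 9
|P_3P_4| = √((-5)² + (-12)²) = √169 = 13
|P_4P_5| = √((-7)² + (24)²) = √625 = 25
|P_5P_1| = √((0)² + (2)²) = √4 = 2
Perimeter = 13 + 9 + 13 + 25 + 2 = 62.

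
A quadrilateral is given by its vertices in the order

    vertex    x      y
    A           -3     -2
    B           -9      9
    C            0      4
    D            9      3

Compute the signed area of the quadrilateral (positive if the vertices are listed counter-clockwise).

Apply the shoelace (surveyor's) formula: 2A = Σ (x_i·y_{i+1} − x_{i+1}·y_i), indices taken mod 4.
A→B: (-3)(9) − (-9)(-2) = -45
B→C: (-9)(4) − (0)(9) = -36
C→D: (0)(3) − (9)(4) = -36
D→A: (9)(-2) − (-3)(3) = -9
Σ = -126
Signed area = Σ/2 = -63 (negative ⇒ clockwise traversal).

-63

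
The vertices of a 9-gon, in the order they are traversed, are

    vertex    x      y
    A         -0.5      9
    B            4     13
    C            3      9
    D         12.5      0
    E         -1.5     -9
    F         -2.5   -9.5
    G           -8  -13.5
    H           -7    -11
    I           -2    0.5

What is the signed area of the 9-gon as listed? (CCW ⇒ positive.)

-185.375

Apply the surveyor's formula: 2A = Σ (x_i·y_{i+1} − x_{i+1}·y_i), indices taken mod 9.
Cross-terms: -42.5, -3, -112.5, -112.5, -8.25, -42.25, -6.5, -25.5, -17.75  ⇒  Σ = -370.75
Signed area = Σ/2 = -185.375 (negative ⇒ clockwise traversal).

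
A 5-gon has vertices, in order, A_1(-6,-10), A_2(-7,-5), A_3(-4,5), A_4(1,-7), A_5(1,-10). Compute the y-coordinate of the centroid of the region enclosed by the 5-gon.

-401/87

Apply the shoelace formula. First the cross-terms c_i = x_i·y_{i+1} − x_{i+1}·y_i:
  -40, -55, 23, -3, -70  ⇒  2A = -145, A = -72.5.
Then Σ (y_i + y_{i+1})·c_i = 2005, so ȳ = 2005 / (6·(-72.5)) = -401/87.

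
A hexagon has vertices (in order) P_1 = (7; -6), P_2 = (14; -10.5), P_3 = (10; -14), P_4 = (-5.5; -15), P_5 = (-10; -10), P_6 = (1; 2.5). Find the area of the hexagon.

220.5

Apply the surveyor's formula: 2A = Σ (x_i·y_{i+1} − x_{i+1}·y_i), indices taken mod 6.
Σ = (10.5) + (-91) + (-227) + (-95) + (-15) + (-23.5) = -441
Area = |Σ|/2 = 220.5.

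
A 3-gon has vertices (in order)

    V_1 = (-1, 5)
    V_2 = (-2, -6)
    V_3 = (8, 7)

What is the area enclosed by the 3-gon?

Apply the shoelace (surveyor's) formula: 2A = Σ (x_i·y_{i+1} − x_{i+1}·y_i), indices taken mod 3.
Σ = (16) + (34) + (47) = 97
Area = |Σ|/2 = 48.5.

48.5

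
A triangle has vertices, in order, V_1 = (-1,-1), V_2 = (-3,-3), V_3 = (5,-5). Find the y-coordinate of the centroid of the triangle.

Apply Gauss's area formula. First the cross-terms c_i = x_i·y_{i+1} − x_{i+1}·y_i:
  0, 30, -10  ⇒  2A = 20, A = 10.
Then Σ (y_i + y_{i+1})·c_i = -180, so ȳ = -180 / (6·10) = -3.

-3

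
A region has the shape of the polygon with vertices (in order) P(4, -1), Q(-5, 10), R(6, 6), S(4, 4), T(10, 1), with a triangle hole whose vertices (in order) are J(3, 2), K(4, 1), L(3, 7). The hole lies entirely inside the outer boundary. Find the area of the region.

Outer boundary:
Σ = (35) + (-90) + (0) + (-36) + (-14) = -105
Area = |Σ|/2 = 52.5.
Hole:
Apply the shoelace (surveyor's) formula: 2A = Σ (x_i·y_{i+1} − x_{i+1}·y_i), indices taken mod 3.
Σ = (-5) + (25) + (-15) = 5
Area = |Σ|/2 = 2.5.
Net area = 52.5 − 2.5 = 50.

50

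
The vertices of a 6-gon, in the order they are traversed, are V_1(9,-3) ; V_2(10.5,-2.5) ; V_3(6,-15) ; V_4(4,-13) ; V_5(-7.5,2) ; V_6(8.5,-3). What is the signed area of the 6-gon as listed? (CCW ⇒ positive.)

-117

Apply the surveyor's formula: 2A = Σ (x_i·y_{i+1} − x_{i+1}·y_i), indices taken mod 6.
V_1→V_2: (9)(-2.5) − (10.5)(-3) = 9
V_2→V_3: (10.5)(-15) − (6)(-2.5) = -142.5
V_3→V_4: (6)(-13) − (4)(-15) = -18
V_4→V_5: (4)(2) − (-7.5)(-13) = -89.5
V_5→V_6: (-7.5)(-3) − (8.5)(2) = 5.5
V_6→V_1: (8.5)(-3) − (9)(-3) = 1.5
Σ = -234
Signed area = Σ/2 = -117 (negative ⇒ clockwise traversal).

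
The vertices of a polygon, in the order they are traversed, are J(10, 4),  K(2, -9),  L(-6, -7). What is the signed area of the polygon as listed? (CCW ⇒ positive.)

-60

Apply the surveyor's formula: 2A = Σ (x_i·y_{i+1} − x_{i+1}·y_i), indices taken mod 3.
Σ = (-98) + (-68) + (46) = -120
Signed area = Σ/2 = -60 (negative ⇒ clockwise traversal).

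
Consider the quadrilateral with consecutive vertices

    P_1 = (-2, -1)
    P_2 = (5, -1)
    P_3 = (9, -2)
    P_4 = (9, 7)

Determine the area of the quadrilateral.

46

Apply Gauss's area formula: 2A = Σ (x_i·y_{i+1} − x_{i+1}·y_i), indices taken mod 4.
Cross-terms: 7, -1, 81, 5  ⇒  Σ = 92
Area = |Σ|/2 = 46.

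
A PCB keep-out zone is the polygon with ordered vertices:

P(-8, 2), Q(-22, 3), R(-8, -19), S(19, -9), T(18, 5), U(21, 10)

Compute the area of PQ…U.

674.5

Apply the shoelace (surveyor's) formula: 2A = Σ (x_i·y_{i+1} − x_{i+1}·y_i), indices taken mod 6.
Cross-terms: 20, 442, 433, 257, 75, 122  ⇒  Σ = 1349
Area = |Σ|/2 = 674.5.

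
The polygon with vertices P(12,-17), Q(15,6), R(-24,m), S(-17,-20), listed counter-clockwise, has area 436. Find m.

-19

The doubled signed area Σ (x_i y_{i+1} − x_{i+1} y_i) is linear in m.
With m=0 it equals 1480; the coefficient of m is 32 (from the two edges through R).
So 32·m + 1480 = 2·436 = 872 ⇒ m = -19.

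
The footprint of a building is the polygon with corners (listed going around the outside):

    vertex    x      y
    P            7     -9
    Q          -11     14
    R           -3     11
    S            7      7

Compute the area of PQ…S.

145

Σ = (-1) + (-79) + (-98) + (-112) = -290
Area = |Σ|/2 = 145.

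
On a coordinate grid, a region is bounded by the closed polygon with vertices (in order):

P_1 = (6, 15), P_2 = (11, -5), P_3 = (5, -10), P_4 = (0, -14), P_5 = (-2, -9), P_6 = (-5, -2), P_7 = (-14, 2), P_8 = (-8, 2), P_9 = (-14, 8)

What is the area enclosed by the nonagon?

381.5

Σ = (-195) + (-85) + (-70) + (-28) + (-41) + (-38) + (-12) + (-36) + (-258) = -763
Area = |Σ|/2 = 381.5.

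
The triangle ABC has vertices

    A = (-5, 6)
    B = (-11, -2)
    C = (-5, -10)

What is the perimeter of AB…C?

36

|AB| = √((-6)² + (-8)²) = √100 = 10
|BC| = √((6)² + (-8)²) = √100 = 10
|CA| = √((0)² + (16)²) = √256 = 16
Perimeter = 10 + 10 + 16 = 36.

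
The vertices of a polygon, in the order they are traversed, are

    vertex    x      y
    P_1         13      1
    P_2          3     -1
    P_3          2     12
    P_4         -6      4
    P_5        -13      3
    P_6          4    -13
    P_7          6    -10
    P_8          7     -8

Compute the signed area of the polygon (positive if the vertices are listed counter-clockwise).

232

Cross-terms: -16, 38, 80, 34, 157, 38, 22, 111  ⇒  Σ = 464
Signed area = Σ/2 = 232 (positive ⇒ counter-clockwise traversal).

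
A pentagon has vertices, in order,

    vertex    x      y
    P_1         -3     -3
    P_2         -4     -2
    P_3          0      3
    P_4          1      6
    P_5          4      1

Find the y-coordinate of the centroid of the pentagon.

Apply the shoelace (surveyor's) formula. First the cross-terms c_i = x_i·y_{i+1} − x_{i+1}·y_i:
  -6, -12, -3, -23, -9  ⇒  2A = -53, A = -26.5.
Then Σ (y_i + y_{i+1})·c_i = -152, so ȳ = -152 / (6·(-26.5)) = 152/159.

152/159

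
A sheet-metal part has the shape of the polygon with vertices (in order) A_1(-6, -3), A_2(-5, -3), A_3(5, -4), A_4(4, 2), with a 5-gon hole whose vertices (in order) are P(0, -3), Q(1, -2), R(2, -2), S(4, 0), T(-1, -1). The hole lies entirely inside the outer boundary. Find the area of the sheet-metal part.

26

Outer boundary:
Apply the shoelace (surveyor's) formula: 2A = Σ (x_i·y_{i+1} − x_{i+1}·y_i), indices taken mod 4.
Σ = (3) + (35) + (26) + (0) = 64
Area = |Σ|/2 = 32.
Hole:
Apply the shoelace formula: 2A = Σ (x_i·y_{i+1} − x_{i+1}·y_i), indices taken mod 5.
Σ = (3) + (2) + (8) + (-4) + (3) = 12
Area = |Σ|/2 = 6.
Net area = 32 − 6 = 26.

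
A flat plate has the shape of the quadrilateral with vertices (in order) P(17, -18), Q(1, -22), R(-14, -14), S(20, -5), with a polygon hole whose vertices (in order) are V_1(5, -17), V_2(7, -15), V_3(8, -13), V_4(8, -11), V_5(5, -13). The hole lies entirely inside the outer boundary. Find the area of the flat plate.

Outer boundary:
Apply Gauss's area formula: 2A = Σ (x_i·y_{i+1} − x_{i+1}·y_i), indices taken mod 4.
P→Q: (17)(-22) − (1)(-18) = -356
Q→R: (1)(-14) − (-14)(-22) = -322
R→S: (-14)(-5) − (20)(-14) = 350
S→P: (20)(-18) − (17)(-5) = -275
Σ = -603
Area = |Σ|/2 = 301.5.
Hole:
V_1→V_2: (5)(-15) − (7)(-17) = 44
V_2→V_3: (7)(-13) − (8)(-15) = 29
V_3→V_4: (8)(-11) − (8)(-13) = 16
V_4→V_5: (8)(-13) − (5)(-11) = -49
V_5→V_1: (5)(-17) − (5)(-13) = -20
Σ = 20
Area = |Σ|/2 = 10.
Net area = 301.5 − 10 = 291.5.

291.5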